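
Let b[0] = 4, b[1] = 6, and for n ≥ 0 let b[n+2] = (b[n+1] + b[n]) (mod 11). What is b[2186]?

2

Listing terms: b[0] = 4; b[1] = 6; b[2] = 10; b[3] = 5; b[4] = 4; b[5] = 9; b[6] = 2; b[7] = 0; b[8] = 2; b[9] = 2; b[10] = 4; b[11] = 6.
The sequence repeats with period 10.
(2186 - 0) mod 10 = 6, so b[2186] = b[6] = 2.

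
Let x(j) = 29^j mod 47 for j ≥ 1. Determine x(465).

20

Listing terms: x(1) = 29,  x(2) = 42,  x(3) = 43,  x(4) = 25,  x(5) = 20,  x(6) = 16,  x(7) = 41,  x(8) = 14,  x(9) = 30,  x(10) = 24,  x(11) = 38,  x(12) = 21,  x(13) = 45,  x(14) = 36,  x(15) = 10,  x(16) = 8,  x(17) = 44,  x(18) = 7,  x(19) = 15,  x(20) = 12,  x(21) = 19,  x(22) = 34,  x(23) = 46,  x(24) = 18,  x(25) = 5,  x(26) = 4,  x(27) = 22,  x(28) = 27,  x(29) = 31,  x(30) = 6,  x(31) = 33,  x(32) = 17,  x(33) = 23,  x(34) = 9,  x(35) = 26,  x(36) = 2,  x(37) = 11,  x(38) = 37,  x(39) = 39,  x(40) = 3,  x(41) = 40,  x(42) = 32,  x(43) = 35,  x(44) = 28,  x(45) = 13,  x(46) = 1,  x(47) = 29.
The sequence repeats with period 46.
(465 - 1) mod 46 = 4, so x(465) = x(5) = 20.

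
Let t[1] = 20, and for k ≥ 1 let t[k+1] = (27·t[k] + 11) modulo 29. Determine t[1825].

Listing terms: t[1] = 20,  t[2] = 0,  t[3] = 11,  t[4] = 18,  t[5] = 4,  t[6] = 3,  t[7] = 5,  t[8] = 1,  t[9] = 9,  t[10] = 22,  t[11] = 25,  t[12] = 19,  t[13] = 2,  t[14] = 7,  t[15] = 26,  t[16] = 17,  t[17] = 6,  t[18] = 28,  t[19] = 13,  t[20] = 14,  t[21] = 12,  t[22] = 16,  t[23] = 8,  t[24] = 24,  t[25] = 21,  t[26] = 27,  t[27] = 15,  t[28] = 10,  t[29] = 20.
The sequence repeats with period 28.
(1825 - 1) mod 28 = 4, so t[1825] = t[5] = 4.

4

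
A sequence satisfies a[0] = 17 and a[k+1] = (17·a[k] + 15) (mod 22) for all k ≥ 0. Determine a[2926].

a[0] = 17; a[1] = 18; a[2] = 13; a[3] = 16; a[4] = 1; a[5] = 10; a[6] = 9; a[7] = 14; a[8] = 11; a[9] = 4; a[10] = 17.
Since a[10] = a[0] = 17, the sequence is periodic with period 10.
(2926 - 0) mod 10 = 6, so a[2926] = a[6] = 9.

9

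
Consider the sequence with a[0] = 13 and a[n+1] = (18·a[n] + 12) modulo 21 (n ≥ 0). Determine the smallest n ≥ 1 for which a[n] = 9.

2

Listing terms: a[0] = 13; a[1] = 15; a[2] = 9; a[3] = 6; a[4] = 15.
Since a[4] = a[1] = 15, the sequence is eventually periodic: after a pre-period of length 1 it cycles with period 3.
The value 9 first appears (with n ≥ 1) at a[2].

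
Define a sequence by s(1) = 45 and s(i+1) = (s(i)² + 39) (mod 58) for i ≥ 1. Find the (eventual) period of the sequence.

Computing terms: s(1) = 45; s(2) = 34; s(3) = 35; s(4) = 46; s(5) = 9; s(6) = 4; s(7) = 55; s(8) = 48; s(9) = 23; s(10) = 46.
Since s(10) = s(4) = 46, the sequence is eventually periodic: after a pre-period of length 3 it cycles with period 6.

6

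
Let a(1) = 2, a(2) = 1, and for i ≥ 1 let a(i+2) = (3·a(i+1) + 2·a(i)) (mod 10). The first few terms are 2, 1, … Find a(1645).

3

a(1) = 2; a(2) = 1; a(3) = 7; a(4) = 3; a(5) = 3; a(6) = 5; a(7) = 1; a(8) = 3; a(9) = 1; a(10) = 9; a(11) = 9; a(12) = 5; a(13) = 3; a(14) = 9; a(15) = 3; a(16) = 7; a(17) = 7; a(18) = 5; a(19) = 9; a(20) = 7; a(21) = 9; a(22) = 1; a(23) = 1; a(24) = 5; a(25) = 7; a(26) = 1; a(27) = 7.
Since (a(26), a(27)) = (a(2), a(3)) = (1, 7) (two consecutive terms determine the rest), the sequence is eventually periodic: after a pre-period of length 1 it cycles with period 24.
For i ≥ 2, a(i) depends only on (i - 2) mod 24. (1645 - 2) mod 24 = 11, so a(1645) = a(13) = 3.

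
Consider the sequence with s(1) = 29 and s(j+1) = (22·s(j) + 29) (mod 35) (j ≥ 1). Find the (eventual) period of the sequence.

28

Listing terms: s(1) = 29; s(2) = 2; s(3) = 3; s(4) = 25; s(5) = 19; s(6) = 27; s(7) = 28; s(8) = 15; s(9) = 9; s(10) = 17; s(11) = 18; s(12) = 5; s(13) = 34; s(14) = 7; s(15) = 8; s(16) = 30; s(17) = 24; s(18) = 32; s(19) = 33; s(20) = 20; s(21) = 14; s(22) = 22; s(23) = 23; s(24) = 10; s(25) = 4; s(26) = 12; s(27) = 13; s(28) = 0; s(29) = 29.
Since s(29) = s(1) = 29, the sequence is periodic with period 28.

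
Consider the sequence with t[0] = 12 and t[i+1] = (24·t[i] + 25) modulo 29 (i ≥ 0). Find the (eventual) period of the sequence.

7

Listing terms: t[0] = 12, t[1] = 23, t[2] = 26, t[3] = 11, t[4] = 28, t[5] = 1, t[6] = 20, t[7] = 12.
The sequence repeats with period 7.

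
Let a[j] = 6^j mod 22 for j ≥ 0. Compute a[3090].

12

Computing terms: a[0] = 1; a[1] = 6; a[2] = 14; a[3] = 18; a[4] = 20; a[5] = 10; a[6] = 16; a[7] = 8; a[8] = 4; a[9] = 2; a[10] = 12; a[11] = 6.
Since a[11] = a[1] = 6, the sequence is eventually periodic: after a pre-period of length 1 it cycles with period 10.
For j ≥ 1, a[j] depends only on (j - 1) mod 10. (3090 - 1) mod 10 = 9, so a[3090] = a[10] = 12.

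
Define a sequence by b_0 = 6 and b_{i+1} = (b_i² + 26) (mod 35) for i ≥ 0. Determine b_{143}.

b_0 = 6, b_1 = 27, b_2 = 20, b_3 = 6.
The sequence repeats with period 3.
So b_{143} = b_{0 + ((143-0) mod 3)} = b_2 = 20.

20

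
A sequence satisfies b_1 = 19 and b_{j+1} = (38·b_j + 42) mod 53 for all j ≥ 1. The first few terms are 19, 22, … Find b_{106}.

22

We have b_1 = 19,  b_2 = 22,  b_3 = 30,  b_4 = 16,  b_5 = 14,  b_6 = 44,  b_7 = 18,  b_8 = 37,  b_9 = 17,  b_{10} = 52,  b_{11} = 4,  b_{12} = 35,  b_{13} = 47,  b_{14} = 26,  b_{15} = 23,  b_{16} = 15,  b_{17} = 29,  b_{18} = 31,  b_{19} = 1,  b_{20} = 27,  b_{21} = 8,  b_{22} = 28,  b_{23} = 46,  b_{24} = 41,  b_{25} = 10,  b_{26} = 51,  b_{27} = 19.
Since b_{27} = b_1 = 19, the sequence is periodic with period 26.
(106 - 1) mod 26 = 1, so b_{106} = b_2 = 22.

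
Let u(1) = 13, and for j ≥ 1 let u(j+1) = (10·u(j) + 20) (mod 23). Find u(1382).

1

Computing terms: u(1) = 13,  u(2) = 12,  u(3) = 2,  u(4) = 17,  u(5) = 6,  u(6) = 11,  u(7) = 15,  u(8) = 9,  u(9) = 18,  u(10) = 16,  u(11) = 19,  u(12) = 3,  u(13) = 4,  u(14) = 14,  u(15) = 22,  u(16) = 10,  u(17) = 5,  u(18) = 1,  u(19) = 7,  u(20) = 21,  u(21) = 0,  u(22) = 20,  u(23) = 13.
The sequence repeats with period 22.
So u(1382) = u(1 + ((1382-1) mod 22)) = u(18) = 1.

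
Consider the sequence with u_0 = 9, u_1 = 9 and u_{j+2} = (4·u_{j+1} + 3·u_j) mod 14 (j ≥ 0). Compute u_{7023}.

7

Computing terms: u_0 = 9; u_1 = 9; u_2 = 7; u_3 = 13; u_4 = 3; u_5 = 9; u_6 = 3; u_7 = 11; u_8 = 11; u_9 = 7; u_{10} = 5; u_{11} = 13; u_{12} = 11; u_{13} = 13; u_{14} = 1; u_{15} = 1; u_{16} = 7; u_{17} = 3; u_{18} = 5; u_{19} = 1; u_{20} = 5; u_{21} = 9; u_{22} = 9.
The sequence repeats with period 21.
(7023 - 0) mod 21 = 9, so u_{7023} = u_9 = 7.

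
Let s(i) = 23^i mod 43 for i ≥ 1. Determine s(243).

16

Listing terms: s(1) = 23, s(2) = 13, s(3) = 41, s(4) = 40, s(5) = 17, s(6) = 4, s(7) = 6, s(8) = 9, s(9) = 35, s(10) = 31, s(11) = 25, s(12) = 16, s(13) = 24, s(14) = 36, s(15) = 11, s(16) = 38, s(17) = 14, s(18) = 21, s(19) = 10, s(20) = 15, s(21) = 1, s(22) = 23.
Since s(22) = s(1) = 23, the sequence is periodic with period 21.
(243 - 1) mod 21 = 11, so s(243) = s(12) = 16.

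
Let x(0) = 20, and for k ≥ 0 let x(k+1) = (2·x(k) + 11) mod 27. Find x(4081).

We have x(0) = 20,  x(1) = 24,  x(2) = 5,  x(3) = 21,  x(4) = 26,  x(5) = 9,  x(6) = 2,  x(7) = 15,  x(8) = 14,  x(9) = 12,  x(10) = 8,  x(11) = 0,  x(12) = 11,  x(13) = 6,  x(14) = 23,  x(15) = 3,  x(16) = 17,  x(17) = 18,  x(18) = 20.
Since x(18) = x(0) = 20, the sequence is periodic with period 18.
So x(4081) = x(0 + ((4081-0) mod 18)) = x(13) = 6.

6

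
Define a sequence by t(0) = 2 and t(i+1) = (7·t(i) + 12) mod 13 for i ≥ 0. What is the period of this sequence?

t(0) = 2; t(1) = 0; t(2) = 12; t(3) = 5; t(4) = 8; t(5) = 3; t(6) = 7; t(7) = 9; t(8) = 10; t(9) = 4; t(10) = 1; t(11) = 6; t(12) = 2.
The sequence repeats with period 12.

12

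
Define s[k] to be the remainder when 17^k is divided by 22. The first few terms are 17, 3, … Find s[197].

19

Computing terms: s[1] = 17,  s[2] = 3,  s[3] = 7,  s[4] = 9,  s[5] = 21,  s[6] = 5,  s[7] = 19,  s[8] = 15,  s[9] = 13,  s[10] = 1,  s[11] = 17.
The sequence repeats with period 10.
(197 - 1) mod 10 = 6, so s[197] = s[7] = 19.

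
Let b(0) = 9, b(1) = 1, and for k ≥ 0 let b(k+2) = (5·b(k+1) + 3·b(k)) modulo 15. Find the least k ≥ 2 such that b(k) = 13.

b(0) = 9,  b(1) = 1,  b(2) = 2,  b(3) = 13,  b(4) = 11,  b(5) = 4,  b(6) = 8,  b(7) = 7,  b(8) = 14,  b(9) = 1,  b(10) = 2.
Since (b(9), b(10)) = (b(1), b(2)) = (1, 2) (two consecutive terms determine the rest), the sequence is eventually periodic: after a pre-period of length 1 it cycles with period 8.
The value 13 first appears (with k ≥ 2) at b(3).

3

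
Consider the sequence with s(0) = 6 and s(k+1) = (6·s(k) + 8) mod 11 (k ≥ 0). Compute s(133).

1

s(0) = 6; s(1) = 0; s(2) = 8; s(3) = 1; s(4) = 3; s(5) = 4; s(6) = 10; s(7) = 2; s(8) = 9; s(9) = 7; s(10) = 6.
The sequence repeats with period 10.
(133 - 0) mod 10 = 3, so s(133) = s(3) = 1.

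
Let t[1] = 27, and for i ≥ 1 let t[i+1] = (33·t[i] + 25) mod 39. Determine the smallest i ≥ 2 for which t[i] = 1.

Listing terms: t[1] = 27; t[2] = 19; t[3] = 28; t[4] = 13; t[5] = 25; t[6] = 31; t[7] = 34; t[8] = 16; t[9] = 7; t[10] = 22; t[11] = 10; t[12] = 4; t[13] = 1; t[14] = 19.
Since t[14] = t[2] = 19, the sequence is eventually periodic: after a pre-period of length 1 it cycles with period 12.
The value 1 first appears (with i ≥ 2) at t[13].

13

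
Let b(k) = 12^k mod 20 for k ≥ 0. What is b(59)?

8

We have b(0) = 1, b(1) = 12, b(2) = 4, b(3) = 8, b(4) = 16, b(5) = 12.
Since b(5) = b(1) = 12, the sequence is eventually periodic: after a pre-period of length 1 it cycles with period 4.
For k ≥ 1, b(k) depends only on (k - 1) mod 4. (59 - 1) mod 4 = 2, so b(59) = b(3) = 8.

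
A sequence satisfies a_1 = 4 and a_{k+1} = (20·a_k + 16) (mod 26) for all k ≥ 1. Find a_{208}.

a_1 = 4; a_2 = 18; a_3 = 12; a_4 = 22; a_5 = 14; a_6 = 10; a_7 = 8; a_8 = 20; a_9 = 0; a_{10} = 16; a_{11} = 24; a_{12} = 2; a_{13} = 4.
Since a_{13} = a_1 = 4, the sequence is periodic with period 12.
(208 - 1) mod 12 = 3, so a_{208} = a_4 = 22.

22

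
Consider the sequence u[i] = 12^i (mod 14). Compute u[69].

6

Computing terms: u[0] = 1,  u[1] = 12,  u[2] = 4,  u[3] = 6,  u[4] = 2,  u[5] = 10,  u[6] = 8,  u[7] = 12.
Since u[7] = u[1] = 12, the sequence is eventually periodic: after a pre-period of length 1 it cycles with period 6.
For i ≥ 1, u[i] depends only on (i - 1) mod 6. (69 - 1) mod 6 = 2, so u[69] = u[3] = 6.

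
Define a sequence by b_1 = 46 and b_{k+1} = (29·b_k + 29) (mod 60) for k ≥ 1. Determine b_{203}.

We have b_1 = 46; b_2 = 43; b_3 = 16; b_4 = 13; b_5 = 46.
The sequence repeats with period 4.
So b_{203} = b_{1 + ((203-1) mod 4)} = b_3 = 16.

16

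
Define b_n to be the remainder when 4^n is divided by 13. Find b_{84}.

1

Listing terms: b_1 = 4,  b_2 = 3,  b_3 = 12,  b_4 = 9,  b_5 = 10,  b_6 = 1,  b_7 = 4.
The sequence repeats with period 6.
(84 - 1) mod 6 = 5, so b_{84} = b_6 = 1.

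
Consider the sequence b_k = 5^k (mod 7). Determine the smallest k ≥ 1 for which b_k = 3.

5

Listing terms: b_0 = 1,  b_1 = 5,  b_2 = 4,  b_3 = 6,  b_4 = 2,  b_5 = 3,  b_6 = 1.
The sequence repeats with period 6.
The value 3 first appears (with k ≥ 1) at b_5.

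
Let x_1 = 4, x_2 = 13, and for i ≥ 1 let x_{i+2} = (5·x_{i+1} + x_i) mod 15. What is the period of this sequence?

x_1 = 4; x_2 = 13; x_3 = 9; x_4 = 13; x_5 = 14; x_6 = 8; x_7 = 9; x_8 = 8; x_9 = 4; x_{10} = 13.
The sequence repeats with period 8.

8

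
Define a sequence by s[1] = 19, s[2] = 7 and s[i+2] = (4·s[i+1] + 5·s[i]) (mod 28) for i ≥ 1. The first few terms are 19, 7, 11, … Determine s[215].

7

s[1] = 19; s[2] = 7; s[3] = 11; s[4] = 23; s[5] = 7; s[6] = 3; s[7] = 19; s[8] = 7.
The sequence repeats with period 6.
(215 - 1) mod 6 = 4, so s[215] = s[5] = 7.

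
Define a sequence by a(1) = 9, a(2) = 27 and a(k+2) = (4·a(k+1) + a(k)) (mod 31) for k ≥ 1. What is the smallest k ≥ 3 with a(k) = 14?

9

Listing terms: a(1) = 9, a(2) = 27, a(3) = 24, a(4) = 30, a(5) = 20, a(6) = 17, a(7) = 26, a(8) = 28, a(9) = 14, a(10) = 22, a(11) = 9, a(12) = 27.
The sequence repeats with period 10.
The value 14 first appears (with k ≥ 3) at a(9).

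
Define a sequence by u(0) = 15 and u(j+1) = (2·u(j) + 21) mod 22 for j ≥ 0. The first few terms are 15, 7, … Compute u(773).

3

We have u(0) = 15, u(1) = 7, u(2) = 13, u(3) = 3, u(4) = 5, u(5) = 9, u(6) = 17, u(7) = 11, u(8) = 21, u(9) = 19, u(10) = 15.
The sequence repeats with period 10.
(773 - 0) mod 10 = 3, so u(773) = u(3) = 3.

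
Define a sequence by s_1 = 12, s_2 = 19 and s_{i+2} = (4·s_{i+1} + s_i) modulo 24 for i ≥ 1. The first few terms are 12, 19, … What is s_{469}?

Listing terms: s_1 = 12; s_2 = 19; s_3 = 16; s_4 = 11; s_5 = 12; s_6 = 11; s_7 = 8; s_8 = 19; s_9 = 12; s_{10} = 19.
The sequence repeats with period 8.
So s_{469} = s_{1 + ((469-1) mod 8)} = s_5 = 12.

12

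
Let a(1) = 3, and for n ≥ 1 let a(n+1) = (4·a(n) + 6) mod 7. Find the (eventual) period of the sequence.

Listing terms: a(1) = 3, a(2) = 4, a(3) = 1, a(4) = 3.
Since a(4) = a(1) = 3, the sequence is periodic with period 3.

3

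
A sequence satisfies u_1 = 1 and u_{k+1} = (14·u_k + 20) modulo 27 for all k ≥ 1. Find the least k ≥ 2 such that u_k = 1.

u_1 = 1; u_2 = 7; u_3 = 10; u_4 = 25; u_5 = 19; u_6 = 16; u_7 = 1.
The sequence repeats with period 6.
The value 1 next appears (with k ≥ 2) at u_7.

7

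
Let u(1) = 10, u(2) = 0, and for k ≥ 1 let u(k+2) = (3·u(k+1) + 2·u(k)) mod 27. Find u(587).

5

u(1) = 10; u(2) = 0; u(3) = 20; u(4) = 6; u(5) = 4; u(6) = 24; u(7) = 26; u(8) = 18; u(9) = 25; u(10) = 3; u(11) = 5; u(12) = 21; u(13) = 19; u(14) = 18; u(15) = 11; u(16) = 15; u(17) = 13; u(18) = 15; u(19) = 17; u(20) = 0; u(21) = 7; u(22) = 21; u(23) = 23; u(24) = 3; u(25) = 1; u(26) = 9; u(27) = 2; u(28) = 24; u(29) = 22; u(30) = 6; u(31) = 8; u(32) = 9; u(33) = 16; u(34) = 12; u(35) = 14; u(36) = 12; u(37) = 10; u(38) = 0.
The sequence repeats with period 36.
(587 - 1) mod 36 = 10, so u(587) = u(11) = 5.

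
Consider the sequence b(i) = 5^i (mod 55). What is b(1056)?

5

b(1) = 5, b(2) = 25, b(3) = 15, b(4) = 20, b(5) = 45, b(6) = 5.
Since b(6) = b(1) = 5, the sequence is periodic with period 5.
(1056 - 1) mod 5 = 0, so b(1056) = b(1) = 5.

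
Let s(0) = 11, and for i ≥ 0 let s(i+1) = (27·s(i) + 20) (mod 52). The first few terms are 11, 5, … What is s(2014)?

s(0) = 11,  s(1) = 5,  s(2) = 51,  s(3) = 45,  s(4) = 39,  s(5) = 33,  s(6) = 27,  s(7) = 21,  s(8) = 15,  s(9) = 9,  s(10) = 3,  s(11) = 49,  s(12) = 43,  s(13) = 37,  s(14) = 31,  s(15) = 25,  s(16) = 19,  s(17) = 13,  s(18) = 7,  s(19) = 1,  s(20) = 47,  s(21) = 41,  s(22) = 35,  s(23) = 29,  s(24) = 23,  s(25) = 17,  s(26) = 11.
The sequence repeats with period 26.
So s(2014) = s(0 + ((2014-0) mod 26)) = s(12) = 43.

43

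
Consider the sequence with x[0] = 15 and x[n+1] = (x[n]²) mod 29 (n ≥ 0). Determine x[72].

We have x[0] = 15; x[1] = 22; x[2] = 20; x[3] = 23; x[4] = 7; x[5] = 20.
Since x[5] = x[2] = 20, the sequence is eventually periodic: after a pre-period of length 2 it cycles with period 3.
For n ≥ 2, x[n] depends only on (n - 2) mod 3. (72 - 2) mod 3 = 1, so x[72] = x[3] = 23.

23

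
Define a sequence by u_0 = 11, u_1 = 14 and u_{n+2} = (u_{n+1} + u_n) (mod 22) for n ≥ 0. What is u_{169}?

Listing terms: u_0 = 11, u_1 = 14, u_2 = 3, u_3 = 17, u_4 = 20, u_5 = 15, u_6 = 13, u_7 = 6, u_8 = 19, u_9 = 3, u_{10} = 0, u_{11} = 3, u_{12} = 3, u_{13} = 6, u_{14} = 9, u_{15} = 15, u_{16} = 2, u_{17} = 17, u_{18} = 19, u_{19} = 14, u_{20} = 11, u_{21} = 3, u_{22} = 14, u_{23} = 17, u_{24} = 9, u_{25} = 4, u_{26} = 13, u_{27} = 17, u_{28} = 8, u_{29} = 3, u_{30} = 11, u_{31} = 14.
Since (u_{30}, u_{31}) = (u_0, u_1) = (11, 14) (two consecutive terms determine the rest), the sequence is periodic with period 30.
So u_{169} = u_{0 + ((169-0) mod 30)} = u_{19} = 14.

14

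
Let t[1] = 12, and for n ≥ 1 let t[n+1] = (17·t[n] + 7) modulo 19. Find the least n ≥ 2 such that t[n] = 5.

5

Listing terms: t[1] = 12; t[2] = 2; t[3] = 3; t[4] = 1; t[5] = 5; t[6] = 16; t[7] = 13; t[8] = 0; t[9] = 7; t[10] = 12.
The sequence repeats with period 9.
The value 5 first appears (with n ≥ 2) at t[5].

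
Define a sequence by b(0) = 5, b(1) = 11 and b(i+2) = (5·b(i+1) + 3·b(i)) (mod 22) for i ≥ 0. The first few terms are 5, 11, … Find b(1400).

b(0) = 5,  b(1) = 11,  b(2) = 4,  b(3) = 9,  b(4) = 13,  b(5) = 4,  b(6) = 15,  b(7) = 21,  b(8) = 18,  b(9) = 21,  b(10) = 5,  b(11) = 0,  b(12) = 15,  b(13) = 9,  b(14) = 2,  b(15) = 15,  b(16) = 15,  b(17) = 10,  b(18) = 7,  b(19) = 21,  b(20) = 16,  b(21) = 11,  b(22) = 15,  b(23) = 20,  b(24) = 13,  b(25) = 15,  b(26) = 4,  b(27) = 21,  b(28) = 7,  b(29) = 10,  b(30) = 5,  b(31) = 11.
Since (b(30), b(31)) = (b(0), b(1)) = (5, 11) (two consecutive terms determine the rest), the sequence is periodic with period 30.
(1400 - 0) mod 30 = 20, so b(1400) = b(20) = 16.

16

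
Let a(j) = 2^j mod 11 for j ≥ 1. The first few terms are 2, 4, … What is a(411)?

2

Listing terms: a(1) = 2; a(2) = 4; a(3) = 8; a(4) = 5; a(5) = 10; a(6) = 9; a(7) = 7; a(8) = 3; a(9) = 6; a(10) = 1; a(11) = 2.
The sequence repeats with period 10.
So a(411) = a(1 + ((411-1) mod 10)) = a(1) = 2.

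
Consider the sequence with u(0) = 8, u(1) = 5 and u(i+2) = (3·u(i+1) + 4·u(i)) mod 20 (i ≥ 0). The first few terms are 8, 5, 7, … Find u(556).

We have u(0) = 8, u(1) = 5, u(2) = 7, u(3) = 1, u(4) = 11, u(5) = 17, u(6) = 15, u(7) = 13, u(8) = 19, u(9) = 9, u(10) = 3, u(11) = 5, u(12) = 7.
Since (u(11), u(12)) = (u(1), u(2)) = (5, 7) (two consecutive terms determine the rest), the sequence is eventually periodic: after a pre-period of length 1 it cycles with period 10.
For i ≥ 1, u(i) depends only on (i - 1) mod 10. (556 - 1) mod 10 = 5, so u(556) = u(6) = 15.

15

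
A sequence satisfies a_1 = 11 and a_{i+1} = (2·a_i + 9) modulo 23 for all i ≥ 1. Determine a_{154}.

We have a_1 = 11; a_2 = 8; a_3 = 2; a_4 = 13; a_5 = 12; a_6 = 10; a_7 = 6; a_8 = 21; a_9 = 5; a_{10} = 19; a_{11} = 1; a_{12} = 11.
Since a_{12} = a_1 = 11, the sequence is periodic with period 11.
So a_{154} = a_{1 + ((154-1) mod 11)} = a_{11} = 1.

1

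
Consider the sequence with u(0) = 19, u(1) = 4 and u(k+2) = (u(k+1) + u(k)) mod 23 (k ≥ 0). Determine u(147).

Listing terms: u(0) = 19,  u(1) = 4,  u(2) = 0,  u(3) = 4,  u(4) = 4,  u(5) = 8,  u(6) = 12,  u(7) = 20,  u(8) = 9,  u(9) = 6,  u(10) = 15,  u(11) = 21,  u(12) = 13,  u(13) = 11,  u(14) = 1,  u(15) = 12,  u(16) = 13,  u(17) = 2,  u(18) = 15,  u(19) = 17,  u(20) = 9,  u(21) = 3,  u(22) = 12,  u(23) = 15,  u(24) = 4,  u(25) = 19,  u(26) = 0,  u(27) = 19,  u(28) = 19,  u(29) = 15,  u(30) = 11,  u(31) = 3,  u(32) = 14,  u(33) = 17,  u(34) = 8,  u(35) = 2,  u(36) = 10,  u(37) = 12,  u(38) = 22,  u(39) = 11,  u(40) = 10,  u(41) = 21,  u(42) = 8,  u(43) = 6,  u(44) = 14,  u(45) = 20,  u(46) = 11,  u(47) = 8,  u(48) = 19,  u(49) = 4.
Since (u(48), u(49)) = (u(0), u(1)) = (19, 4) (two consecutive terms determine the rest), the sequence is periodic with period 48.
(147 - 0) mod 48 = 3, so u(147) = u(3) = 4.

4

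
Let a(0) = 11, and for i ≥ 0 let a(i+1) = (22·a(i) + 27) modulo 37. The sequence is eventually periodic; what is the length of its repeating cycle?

Listing terms: a(0) = 11,  a(1) = 10,  a(2) = 25,  a(3) = 22,  a(4) = 30,  a(5) = 21,  a(6) = 8,  a(7) = 18,  a(8) = 16,  a(9) = 9,  a(10) = 3,  a(11) = 19,  a(12) = 1,  a(13) = 12,  a(14) = 32,  a(15) = 28,  a(16) = 14,  a(17) = 2,  a(18) = 34,  a(19) = 35,  a(20) = 20,  a(21) = 23,  a(22) = 15,  a(23) = 24,  a(24) = 0,  a(25) = 27,  a(26) = 29,  a(27) = 36,  a(28) = 5,  a(29) = 26,  a(30) = 7,  a(31) = 33,  a(32) = 13,  a(33) = 17,  a(34) = 31,  a(35) = 6,  a(36) = 11.
The sequence repeats with period 36.

36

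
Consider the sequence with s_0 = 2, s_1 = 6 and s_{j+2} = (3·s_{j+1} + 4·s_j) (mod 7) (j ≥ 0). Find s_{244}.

4

s_0 = 2, s_1 = 6, s_2 = 5, s_3 = 4, s_4 = 4, s_5 = 0, s_6 = 2, s_7 = 6.
Since (s_6, s_7) = (s_0, s_1) = (2, 6) (two consecutive terms determine the rest), the sequence is periodic with period 6.
(244 - 0) mod 6 = 4, so s_{244} = s_4 = 4.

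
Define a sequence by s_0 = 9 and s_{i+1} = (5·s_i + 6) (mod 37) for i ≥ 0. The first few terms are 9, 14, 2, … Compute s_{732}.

Computing terms: s_0 = 9,  s_1 = 14,  s_2 = 2,  s_3 = 16,  s_4 = 12,  s_5 = 29,  s_6 = 3,  s_7 = 21,  s_8 = 0,  s_9 = 6,  s_{10} = 36,  s_{11} = 1,  s_{12} = 11,  s_{13} = 24,  s_{14} = 15,  s_{15} = 7,  s_{16} = 4,  s_{17} = 26,  s_{18} = 25,  s_{19} = 20,  s_{20} = 32,  s_{21} = 18,  s_{22} = 22,  s_{23} = 5,  s_{24} = 31,  s_{25} = 13,  s_{26} = 34,  s_{27} = 28,  s_{28} = 35,  s_{29} = 33,  s_{30} = 23,  s_{31} = 10,  s_{32} = 19,  s_{33} = 27,  s_{34} = 30,  s_{35} = 8,  s_{36} = 9.
Since s_{36} = s_0 = 9, the sequence is periodic with period 36.
(732 - 0) mod 36 = 12, so s_{732} = s_{12} = 11.

11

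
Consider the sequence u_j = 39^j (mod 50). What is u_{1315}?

49

u_0 = 1, u_1 = 39, u_2 = 21, u_3 = 19, u_4 = 41, u_5 = 49, u_6 = 11, u_7 = 29, u_8 = 31, u_9 = 9, u_{10} = 1.
Since u_{10} = u_0 = 1, the sequence is periodic with period 10.
(1315 - 0) mod 10 = 5, so u_{1315} = u_5 = 49.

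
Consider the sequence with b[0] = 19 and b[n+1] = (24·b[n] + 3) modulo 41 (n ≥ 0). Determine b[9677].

We have b[0] = 19; b[1] = 8; b[2] = 31; b[3] = 9; b[4] = 14; b[5] = 11; b[6] = 21; b[7] = 15; b[8] = 35; b[9] = 23; b[10] = 22; b[11] = 39; b[12] = 37; b[13] = 30; b[14] = 26; b[15] = 12; b[16] = 4; b[17] = 17; b[18] = 1; b[19] = 27; b[20] = 36; b[21] = 6; b[22] = 24; b[23] = 5; b[24] = 0; b[25] = 3; b[26] = 34; b[27] = 40; b[28] = 20; b[29] = 32; b[30] = 33; b[31] = 16; b[32] = 18; b[33] = 25; b[34] = 29; b[35] = 2; b[36] = 10; b[37] = 38; b[38] = 13; b[39] = 28; b[40] = 19.
The sequence repeats with period 40.
So b[9677] = b[0 + ((9677-0) mod 40)] = b[37] = 38.

38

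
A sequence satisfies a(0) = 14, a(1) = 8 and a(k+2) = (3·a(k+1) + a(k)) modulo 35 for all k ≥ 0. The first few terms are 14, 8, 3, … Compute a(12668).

We have a(0) = 14; a(1) = 8; a(2) = 3; a(3) = 17; a(4) = 19; a(5) = 4; a(6) = 31; a(7) = 27; a(8) = 7; a(9) = 13; a(10) = 11; a(11) = 11; a(12) = 9; a(13) = 3; a(14) = 18; a(15) = 22; a(16) = 14; a(17) = 29; a(18) = 31; a(19) = 17; a(20) = 12; a(21) = 18; a(22) = 31; a(23) = 6; a(24) = 14; a(25) = 13; a(26) = 18; a(27) = 32; a(28) = 9; a(29) = 24; a(30) = 11; a(31) = 22; a(32) = 7; a(33) = 8; a(34) = 31; a(35) = 31; a(36) = 19; a(37) = 18; a(38) = 3; a(39) = 27; a(40) = 14; a(41) = 34; a(42) = 11; a(43) = 32; a(44) = 2; a(45) = 3; a(46) = 11; a(47) = 1; a(48) = 14; a(49) = 8.
Since (a(48), a(49)) = (a(0), a(1)) = (14, 8) (two consecutive terms determine the rest), the sequence is periodic with period 48.
(12668 - 0) mod 48 = 44, so a(12668) = a(44) = 2.

2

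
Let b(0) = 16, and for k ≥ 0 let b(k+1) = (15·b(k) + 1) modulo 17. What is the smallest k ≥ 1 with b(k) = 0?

Computing terms: b(0) = 16, b(1) = 3, b(2) = 12, b(3) = 11, b(4) = 13, b(5) = 9, b(6) = 0, b(7) = 1, b(8) = 16.
The sequence repeats with period 8.
The value 0 first appears (with k ≥ 1) at b(6).

6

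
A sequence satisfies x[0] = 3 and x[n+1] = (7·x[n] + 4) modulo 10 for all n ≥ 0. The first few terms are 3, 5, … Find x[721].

x[0] = 3, x[1] = 5, x[2] = 9, x[3] = 7, x[4] = 3.
Since x[4] = x[0] = 3, the sequence is periodic with period 4.
(721 - 0) mod 4 = 1, so x[721] = x[1] = 5.

5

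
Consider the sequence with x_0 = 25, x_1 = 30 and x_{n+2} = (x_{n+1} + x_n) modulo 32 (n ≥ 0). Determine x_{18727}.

14

Listing terms: x_0 = 25,  x_1 = 30,  x_2 = 23,  x_3 = 21,  x_4 = 12,  x_5 = 1,  x_6 = 13,  x_7 = 14,  x_8 = 27,  x_9 = 9,  x_{10} = 4,  x_{11} = 13,  x_{12} = 17,  x_{13} = 30,  x_{14} = 15,  x_{15} = 13,  x_{16} = 28,  x_{17} = 9,  x_{18} = 5,  x_{19} = 14,  x_{20} = 19,  x_{21} = 1,  x_{22} = 20,  x_{23} = 21,  x_{24} = 9,  x_{25} = 30,  x_{26} = 7,  x_{27} = 5,  x_{28} = 12,  x_{29} = 17,  x_{30} = 29,  x_{31} = 14,  x_{32} = 11,  x_{33} = 25,  x_{34} = 4,  x_{35} = 29,  x_{36} = 1,  x_{37} = 30,  x_{38} = 31,  x_{39} = 29,  x_{40} = 28,  x_{41} = 25,  x_{42} = 21,  x_{43} = 14,  x_{44} = 3,  x_{45} = 17,  x_{46} = 20,  x_{47} = 5,  x_{48} = 25,  x_{49} = 30.
Since (x_{48}, x_{49}) = (x_0, x_1) = (25, 30) (two consecutive terms determine the rest), the sequence is periodic with period 48.
(18727 - 0) mod 48 = 7, so x_{18727} = x_7 = 14.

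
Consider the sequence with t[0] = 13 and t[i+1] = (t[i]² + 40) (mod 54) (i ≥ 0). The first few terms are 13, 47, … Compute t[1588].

29

We have t[0] = 13,  t[1] = 47,  t[2] = 35,  t[3] = 23,  t[4] = 29,  t[5] = 17,  t[6] = 5,  t[7] = 11,  t[8] = 53,  t[9] = 41,  t[10] = 47.
Since t[10] = t[1] = 47, the sequence is eventually periodic: after a pre-period of length 1 it cycles with period 9.
For i ≥ 1, t[i] depends only on (i - 1) mod 9. (1588 - 1) mod 9 = 3, so t[1588] = t[4] = 29.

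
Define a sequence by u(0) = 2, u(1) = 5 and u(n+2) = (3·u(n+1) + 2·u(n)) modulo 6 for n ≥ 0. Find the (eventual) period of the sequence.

Listing terms: u(0) = 2, u(1) = 5, u(2) = 1, u(3) = 1, u(4) = 5, u(5) = 5, u(6) = 1.
Since (u(5), u(6)) = (u(1), u(2)) = (5, 1) (two consecutive terms determine the rest), the sequence is eventually periodic: after a pre-period of length 1 it cycles with period 4.

4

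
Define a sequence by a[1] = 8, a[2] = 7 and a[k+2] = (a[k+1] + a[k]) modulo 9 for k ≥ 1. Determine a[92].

Listing terms: a[1] = 8,  a[2] = 7,  a[3] = 6,  a[4] = 4,  a[5] = 1,  a[6] = 5,  a[7] = 6,  a[8] = 2,  a[9] = 8,  a[10] = 1,  a[11] = 0,  a[12] = 1,  a[13] = 1,  a[14] = 2,  a[15] = 3,  a[16] = 5,  a[17] = 8,  a[18] = 4,  a[19] = 3,  a[20] = 7,  a[21] = 1,  a[22] = 8,  a[23] = 0,  a[24] = 8,  a[25] = 8,  a[26] = 7.
Since (a[25], a[26]) = (a[1], a[2]) = (8, 7) (two consecutive terms determine the rest), the sequence is periodic with period 24.
So a[92] = a[1 + ((92-1) mod 24)] = a[20] = 7.

7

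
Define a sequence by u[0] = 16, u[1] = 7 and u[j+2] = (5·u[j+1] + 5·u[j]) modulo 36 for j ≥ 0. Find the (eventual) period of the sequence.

We have u[0] = 16, u[1] = 7, u[2] = 7, u[3] = 34, u[4] = 25, u[5] = 7, u[6] = 16, u[7] = 7.
Since (u[6], u[7]) = (u[0], u[1]) = (16, 7) (two consecutive terms determine the rest), the sequence is periodic with period 6.

6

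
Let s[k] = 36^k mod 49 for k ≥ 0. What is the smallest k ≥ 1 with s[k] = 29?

s[0] = 1,  s[1] = 36,  s[2] = 22,  s[3] = 8,  s[4] = 43,  s[5] = 29,  s[6] = 15,  s[7] = 1.
The sequence repeats with period 7.
The value 29 first appears (with k ≥ 1) at s[5].

5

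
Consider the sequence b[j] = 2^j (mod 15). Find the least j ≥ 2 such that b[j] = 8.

3

Listing terms: b[1] = 2,  b[2] = 4,  b[3] = 8,  b[4] = 1,  b[5] = 2.
The sequence repeats with period 4.
The value 8 first appears (with j ≥ 2) at b[3].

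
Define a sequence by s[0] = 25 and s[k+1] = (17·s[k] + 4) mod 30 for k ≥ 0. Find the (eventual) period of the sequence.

We have s[0] = 25; s[1] = 9; s[2] = 7; s[3] = 3; s[4] = 25.
Since s[4] = s[0] = 25, the sequence is periodic with period 4.

4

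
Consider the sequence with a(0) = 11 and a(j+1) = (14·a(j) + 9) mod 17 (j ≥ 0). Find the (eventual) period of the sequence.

Listing terms: a(0) = 11; a(1) = 10; a(2) = 13; a(3) = 4; a(4) = 14; a(5) = 1; a(6) = 6; a(7) = 8; a(8) = 2; a(9) = 3; a(10) = 0; a(11) = 9; a(12) = 16; a(13) = 12; a(14) = 7; a(15) = 5; a(16) = 11.
Since a(16) = a(0) = 11, the sequence is periodic with period 16.

16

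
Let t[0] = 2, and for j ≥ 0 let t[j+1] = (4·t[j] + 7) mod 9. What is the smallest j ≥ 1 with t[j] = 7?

5

Computing terms: t[0] = 2, t[1] = 6, t[2] = 4, t[3] = 5, t[4] = 0, t[5] = 7, t[6] = 8, t[7] = 3, t[8] = 1, t[9] = 2.
Since t[9] = t[0] = 2, the sequence is periodic with period 9.
The value 7 first appears (with j ≥ 1) at t[5].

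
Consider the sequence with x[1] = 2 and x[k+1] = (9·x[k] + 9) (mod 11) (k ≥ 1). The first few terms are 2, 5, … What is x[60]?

9

Listing terms: x[1] = 2,  x[2] = 5,  x[3] = 10,  x[4] = 0,  x[5] = 9,  x[6] = 2.
Since x[6] = x[1] = 2, the sequence is periodic with period 5.
So x[60] = x[1 + ((60-1) mod 5)] = x[5] = 9.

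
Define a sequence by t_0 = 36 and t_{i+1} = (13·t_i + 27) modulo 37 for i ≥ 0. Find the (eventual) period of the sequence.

36

We have t_0 = 36,  t_1 = 14,  t_2 = 24,  t_3 = 6,  t_4 = 31,  t_5 = 23,  t_6 = 30,  t_7 = 10,  t_8 = 9,  t_9 = 33,  t_{10} = 12,  t_{11} = 35,  t_{12} = 1,  t_{13} = 3,  t_{14} = 29,  t_{15} = 34,  t_{16} = 25,  t_{17} = 19,  t_{18} = 15,  t_{19} = 0,  t_{20} = 27,  t_{21} = 8,  t_{22} = 20,  t_{23} = 28,  t_{24} = 21,  t_{25} = 4,  t_{26} = 5,  t_{27} = 18,  t_{28} = 2,  t_{29} = 16,  t_{30} = 13,  t_{31} = 11,  t_{32} = 22,  t_{33} = 17,  t_{34} = 26,  t_{35} = 32,  t_{36} = 36.
Since t_{36} = t_0 = 36, the sequence is periodic with period 36.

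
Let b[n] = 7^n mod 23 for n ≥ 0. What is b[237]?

Computing terms: b[0] = 1, b[1] = 7, b[2] = 3, b[3] = 21, b[4] = 9, b[5] = 17, b[6] = 4, b[7] = 5, b[8] = 12, b[9] = 15, b[10] = 13, b[11] = 22, b[12] = 16, b[13] = 20, b[14] = 2, b[15] = 14, b[16] = 6, b[17] = 19, b[18] = 18, b[19] = 11, b[20] = 8, b[21] = 10, b[22] = 1.
The sequence repeats with period 22.
(237 - 0) mod 22 = 17, so b[237] = b[17] = 19.

19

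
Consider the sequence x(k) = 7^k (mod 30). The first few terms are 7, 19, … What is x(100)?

1

Listing terms: x(1) = 7,  x(2) = 19,  x(3) = 13,  x(4) = 1,  x(5) = 7.
Since x(5) = x(1) = 7, the sequence is periodic with period 4.
So x(100) = x(1 + ((100-1) mod 4)) = x(4) = 1.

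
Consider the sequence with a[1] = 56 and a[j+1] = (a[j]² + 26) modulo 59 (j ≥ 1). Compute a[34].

Listing terms: a[1] = 56, a[2] = 35, a[3] = 12, a[4] = 52, a[5] = 16, a[6] = 46, a[7] = 18, a[8] = 55, a[9] = 42, a[10] = 20, a[11] = 13, a[12] = 18.
Since a[12] = a[7] = 18, the sequence is eventually periodic: after a pre-period of length 6 it cycles with period 5.
For j ≥ 7, a[j] depends only on (j - 7) mod 5. (34 - 7) mod 5 = 2, so a[34] = a[9] = 42.

42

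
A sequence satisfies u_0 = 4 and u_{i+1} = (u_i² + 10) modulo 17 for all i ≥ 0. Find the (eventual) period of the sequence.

u_0 = 4,  u_1 = 9,  u_2 = 6,  u_3 = 12,  u_4 = 1,  u_5 = 11,  u_6 = 12.
Since u_6 = u_3 = 12, the sequence is eventually periodic: after a pre-period of length 3 it cycles with period 3.

3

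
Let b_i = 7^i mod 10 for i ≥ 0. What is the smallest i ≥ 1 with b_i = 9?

Listing terms: b_0 = 1,  b_1 = 7,  b_2 = 9,  b_3 = 3,  b_4 = 1.
The sequence repeats with period 4.
The value 9 first appears (with i ≥ 1) at b_2.

2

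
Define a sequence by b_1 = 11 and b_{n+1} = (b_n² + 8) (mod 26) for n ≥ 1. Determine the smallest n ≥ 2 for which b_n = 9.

We have b_1 = 11,  b_2 = 25,  b_3 = 9,  b_4 = 11.
The sequence repeats with period 3.
The value 9 first appears (with n ≥ 2) at b_3.

3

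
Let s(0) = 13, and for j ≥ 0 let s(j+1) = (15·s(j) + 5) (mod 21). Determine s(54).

s(0) = 13; s(1) = 11; s(2) = 2; s(3) = 14; s(4) = 5; s(5) = 17; s(6) = 8; s(7) = 20; s(8) = 11.
Since s(8) = s(1) = 11, the sequence is eventually periodic: after a pre-period of length 1 it cycles with period 7.
For j ≥ 1, s(j) depends only on (j - 1) mod 7. (54 - 1) mod 7 = 4, so s(54) = s(5) = 17.

17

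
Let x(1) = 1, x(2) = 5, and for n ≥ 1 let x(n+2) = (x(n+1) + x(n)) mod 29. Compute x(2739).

We have x(1) = 1, x(2) = 5, x(3) = 6, x(4) = 11, x(5) = 17, x(6) = 28, x(7) = 16, x(8) = 15, x(9) = 2, x(10) = 17, x(11) = 19, x(12) = 7, x(13) = 26, x(14) = 4, x(15) = 1, x(16) = 5.
The sequence repeats with period 14.
(2739 - 1) mod 14 = 8, so x(2739) = x(9) = 2.

2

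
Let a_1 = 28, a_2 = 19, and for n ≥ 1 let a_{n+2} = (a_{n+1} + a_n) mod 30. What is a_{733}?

8

a_1 = 28; a_2 = 19; a_3 = 17; a_4 = 6; a_5 = 23; a_6 = 29; a_7 = 22; a_8 = 21; a_9 = 13; a_{10} = 4; a_{11} = 17; a_{12} = 21; a_{13} = 8; a_{14} = 29; a_{15} = 7; a_{16} = 6; a_{17} = 13; a_{18} = 19; a_{19} = 2; a_{20} = 21; a_{21} = 23; a_{22} = 14; a_{23} = 7; a_{24} = 21; a_{25} = 28; a_{26} = 19.
Since (a_{25}, a_{26}) = (a_1, a_2) = (28, 19) (two consecutive terms determine the rest), the sequence is periodic with period 24.
So a_{733} = a_{1 + ((733-1) mod 24)} = a_{13} = 8.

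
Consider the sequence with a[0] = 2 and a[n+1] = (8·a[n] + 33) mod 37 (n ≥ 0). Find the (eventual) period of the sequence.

12

Computing terms: a[0] = 2,  a[1] = 12,  a[2] = 18,  a[3] = 29,  a[4] = 6,  a[5] = 7,  a[6] = 15,  a[7] = 5,  a[8] = 36,  a[9] = 25,  a[10] = 11,  a[11] = 10,  a[12] = 2.
Since a[12] = a[0] = 2, the sequence is periodic with period 12.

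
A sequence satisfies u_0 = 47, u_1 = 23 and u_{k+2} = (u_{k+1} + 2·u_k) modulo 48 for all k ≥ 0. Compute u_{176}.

45

u_0 = 47,  u_1 = 23,  u_2 = 21,  u_3 = 19,  u_4 = 13,  u_5 = 3,  u_6 = 29,  u_7 = 35,  u_8 = 45,  u_9 = 19,  u_{10} = 13.
Since (u_9, u_{10}) = (u_3, u_4) = (19, 13) (two consecutive terms determine the rest), the sequence is eventually periodic: after a pre-period of length 3 it cycles with period 6.
For k ≥ 3, u_k depends only on (k - 3) mod 6. (176 - 3) mod 6 = 5, so u_{176} = u_8 = 45.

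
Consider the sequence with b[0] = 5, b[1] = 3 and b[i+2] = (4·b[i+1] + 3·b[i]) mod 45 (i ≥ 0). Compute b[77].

27

Listing terms: b[0] = 5,  b[1] = 3,  b[2] = 27,  b[3] = 27,  b[4] = 9,  b[5] = 27,  b[6] = 0,  b[7] = 36,  b[8] = 9,  b[9] = 9,  b[10] = 18,  b[11] = 9,  b[12] = 0,  b[13] = 27,  b[14] = 18,  b[15] = 18,  b[16] = 36,  b[17] = 18,  b[18] = 0,  b[19] = 9,  b[20] = 36,  b[21] = 36,  b[22] = 27,  b[23] = 36,  b[24] = 0,  b[25] = 18,  b[26] = 27,  b[27] = 27.
Since (b[26], b[27]) = (b[2], b[3]) = (27, 27) (two consecutive terms determine the rest), the sequence is eventually periodic: after a pre-period of length 2 it cycles with period 24.
For i ≥ 2, b[i] depends only on (i - 2) mod 24. (77 - 2) mod 24 = 3, so b[77] = b[5] = 27.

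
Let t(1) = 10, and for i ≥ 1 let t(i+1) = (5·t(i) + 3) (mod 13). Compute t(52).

4

Listing terms: t(1) = 10; t(2) = 1; t(3) = 8; t(4) = 4; t(5) = 10.
Since t(5) = t(1) = 10, the sequence is periodic with period 4.
So t(52) = t(1 + ((52-1) mod 4)) = t(4) = 4.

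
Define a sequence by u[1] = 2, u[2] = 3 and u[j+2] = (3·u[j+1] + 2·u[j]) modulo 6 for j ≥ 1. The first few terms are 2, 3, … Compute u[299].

We have u[1] = 2; u[2] = 3; u[3] = 1; u[4] = 3; u[5] = 5; u[6] = 3; u[7] = 1.
Since (u[6], u[7]) = (u[2], u[3]) = (3, 1) (two consecutive terms determine the rest), the sequence is eventually periodic: after a pre-period of length 1 it cycles with period 4.
For j ≥ 2, u[j] depends only on (j - 2) mod 4. (299 - 2) mod 4 = 1, so u[299] = u[3] = 1.

1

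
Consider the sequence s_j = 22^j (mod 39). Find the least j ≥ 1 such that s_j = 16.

2

s_0 = 1,  s_1 = 22,  s_2 = 16,  s_3 = 1.
Since s_3 = s_0 = 1, the sequence is periodic with period 3.
The value 16 first appears (with j ≥ 1) at s_2.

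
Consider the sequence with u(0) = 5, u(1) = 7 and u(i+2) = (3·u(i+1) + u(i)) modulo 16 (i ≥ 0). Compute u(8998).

Listing terms: u(0) = 5,  u(1) = 7,  u(2) = 10,  u(3) = 5,  u(4) = 9,  u(5) = 0,  u(6) = 9,  u(7) = 11,  u(8) = 10,  u(9) = 9,  u(10) = 5,  u(11) = 8,  u(12) = 13,  u(13) = 15,  u(14) = 10,  u(15) = 13,  u(16) = 1,  u(17) = 0,  u(18) = 1,  u(19) = 3,  u(20) = 10,  u(21) = 1,  u(22) = 13,  u(23) = 8,  u(24) = 5,  u(25) = 7.
The sequence repeats with period 24.
So u(8998) = u(0 + ((8998-0) mod 24)) = u(22) = 13.

13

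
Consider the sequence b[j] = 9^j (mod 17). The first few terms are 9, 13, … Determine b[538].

Computing terms: b[1] = 9; b[2] = 13; b[3] = 15; b[4] = 16; b[5] = 8; b[6] = 4; b[7] = 2; b[8] = 1; b[9] = 9.
The sequence repeats with period 8.
So b[538] = b[1 + ((538-1) mod 8)] = b[2] = 13.

13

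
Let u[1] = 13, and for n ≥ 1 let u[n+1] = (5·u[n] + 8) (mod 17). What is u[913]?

13

We have u[1] = 13, u[2] = 5, u[3] = 16, u[4] = 3, u[5] = 6, u[6] = 4, u[7] = 11, u[8] = 12, u[9] = 0, u[10] = 8, u[11] = 14, u[12] = 10, u[13] = 7, u[14] = 9, u[15] = 2, u[16] = 1, u[17] = 13.
The sequence repeats with period 16.
(913 - 1) mod 16 = 0, so u[913] = u[1] = 13.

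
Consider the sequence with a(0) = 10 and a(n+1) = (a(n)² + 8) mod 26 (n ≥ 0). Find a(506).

24

We have a(0) = 10, a(1) = 4, a(2) = 24, a(3) = 12, a(4) = 22, a(5) = 24.
Since a(5) = a(2) = 24, the sequence is eventually periodic: after a pre-period of length 2 it cycles with period 3.
For n ≥ 2, a(n) depends only on (n - 2) mod 3. (506 - 2) mod 3 = 0, so a(506) = a(2) = 24.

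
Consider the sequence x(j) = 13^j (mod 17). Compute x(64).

1

Computing terms: x(0) = 1; x(1) = 13; x(2) = 16; x(3) = 4; x(4) = 1.
The sequence repeats with period 4.
So x(64) = x(0 + ((64-0) mod 4)) = x(0) = 1.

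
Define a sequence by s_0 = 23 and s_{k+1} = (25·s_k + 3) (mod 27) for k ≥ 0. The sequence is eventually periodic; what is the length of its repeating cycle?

9

We have s_0 = 23,  s_1 = 11,  s_2 = 8,  s_3 = 14,  s_4 = 2,  s_5 = 26,  s_6 = 5,  s_7 = 20,  s_8 = 17,  s_9 = 23.
The sequence repeats with period 9.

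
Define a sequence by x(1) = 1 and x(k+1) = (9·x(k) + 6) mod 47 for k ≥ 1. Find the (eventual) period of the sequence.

x(1) = 1,  x(2) = 15,  x(3) = 0,  x(4) = 6,  x(5) = 13,  x(6) = 29,  x(7) = 32,  x(8) = 12,  x(9) = 20,  x(10) = 45,  x(11) = 35,  x(12) = 39,  x(13) = 28,  x(14) = 23,  x(15) = 25,  x(16) = 43,  x(17) = 17,  x(18) = 18,  x(19) = 27,  x(20) = 14,  x(21) = 38,  x(22) = 19,  x(23) = 36,  x(24) = 1.
The sequence repeats with period 23.

23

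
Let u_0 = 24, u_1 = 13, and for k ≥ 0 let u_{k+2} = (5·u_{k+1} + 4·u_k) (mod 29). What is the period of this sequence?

We have u_0 = 24; u_1 = 13; u_2 = 16; u_3 = 16; u_4 = 28; u_5 = 1; u_6 = 1; u_7 = 9; u_8 = 20; u_9 = 20; u_{10} = 6; u_{11} = 23; u_{12} = 23; u_{13} = 4; u_{14} = 25; u_{15} = 25; u_{16} = 22; u_{17} = 7; u_{18} = 7; u_{19} = 5; u_{20} = 24; u_{21} = 24; u_{22} = 13.
The sequence repeats with period 21.

21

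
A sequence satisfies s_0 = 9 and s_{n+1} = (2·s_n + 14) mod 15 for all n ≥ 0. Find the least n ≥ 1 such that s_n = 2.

1

Computing terms: s_0 = 9; s_1 = 2; s_2 = 3; s_3 = 5; s_4 = 9.
Since s_4 = s_0 = 9, the sequence is periodic with period 4.
The value 2 first appears (with n ≥ 1) at s_1.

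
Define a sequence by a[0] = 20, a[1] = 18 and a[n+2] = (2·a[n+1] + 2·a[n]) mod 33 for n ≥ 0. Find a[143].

Listing terms: a[0] = 20; a[1] = 18; a[2] = 10; a[3] = 23; a[4] = 0; a[5] = 13; a[6] = 26; a[7] = 12; a[8] = 10; a[9] = 11; a[10] = 9; a[11] = 7; a[12] = 32; a[13] = 12; a[14] = 22; a[15] = 2; a[16] = 15; a[17] = 1; a[18] = 32; a[19] = 0; a[20] = 31; a[21] = 29; a[22] = 21; a[23] = 1; a[24] = 11; a[25] = 24; a[26] = 4; a[27] = 23; a[28] = 21; a[29] = 22; a[30] = 20; a[31] = 18.
Since (a[30], a[31]) = (a[0], a[1]) = (20, 18) (two consecutive terms determine the rest), the sequence is periodic with period 30.
So a[143] = a[0 + ((143-0) mod 30)] = a[23] = 1.

1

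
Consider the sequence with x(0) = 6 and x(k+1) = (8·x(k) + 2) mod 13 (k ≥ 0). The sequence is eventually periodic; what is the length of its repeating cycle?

4

Computing terms: x(0) = 6,  x(1) = 11,  x(2) = 12,  x(3) = 7,  x(4) = 6.
Since x(4) = x(0) = 6, the sequence is periodic with period 4.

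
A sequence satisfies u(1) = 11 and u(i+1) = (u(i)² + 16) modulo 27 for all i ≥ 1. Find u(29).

We have u(1) = 11,  u(2) = 2,  u(3) = 20,  u(4) = 11.
The sequence repeats with period 3.
So u(29) = u(1 + ((29-1) mod 3)) = u(2) = 2.

2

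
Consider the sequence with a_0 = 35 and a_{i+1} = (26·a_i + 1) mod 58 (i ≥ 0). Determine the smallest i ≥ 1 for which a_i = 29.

Listing terms: a_0 = 35,  a_1 = 41,  a_2 = 23,  a_3 = 19,  a_4 = 31,  a_5 = 53,  a_6 = 45,  a_7 = 11,  a_8 = 55,  a_9 = 39,  a_{10} = 29,  a_{11} = 1,  a_{12} = 27,  a_{13} = 7,  a_{14} = 9,  a_{15} = 3,  a_{16} = 21,  a_{17} = 25,  a_{18} = 13,  a_{19} = 49,  a_{20} = 57,  a_{21} = 33,  a_{22} = 47,  a_{23} = 5,  a_{24} = 15,  a_{25} = 43,  a_{26} = 17,  a_{27} = 37,  a_{28} = 35.
Since a_{28} = a_0 = 35, the sequence is periodic with period 28.
The value 29 first appears (with i ≥ 1) at a_{10}.

10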